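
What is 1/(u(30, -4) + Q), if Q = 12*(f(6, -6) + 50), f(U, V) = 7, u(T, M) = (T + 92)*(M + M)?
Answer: -1/292 ≈ -0.0034247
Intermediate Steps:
u(T, M) = 2*M*(92 + T) (u(T, M) = (92 + T)*(2*M) = 2*M*(92 + T))
Q = 684 (Q = 12*(7 + 50) = 12*57 = 684)
1/(u(30, -4) + Q) = 1/(2*(-4)*(92 + 30) + 684) = 1/(2*(-4)*122 + 684) = 1/(-976 + 684) = 1/(-292) = -1/292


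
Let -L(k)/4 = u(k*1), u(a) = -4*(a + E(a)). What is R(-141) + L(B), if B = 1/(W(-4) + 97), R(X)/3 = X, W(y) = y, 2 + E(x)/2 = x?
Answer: -15081/31 ≈ -486.48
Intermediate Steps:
E(x) = -4 + 2*x
R(X) = 3*X
B = 1/93 (B = 1/(-4 + 97) = 1/93 ≈ 0.010753)
u(a) = 16 - 12*a (u(a) = -4*(a + (-4 + 2*a)) = -4*(-4 + 3*a) = 16 - 12*a)
L(k) = -64 + 48*k (L(k) = -4*(16 - 12*k) = -64 + 48*k)
R(-141) + L(B) = 3*(-141) + (-64 + 48*(1/93)) = -423 + (-64 + 16/31) = -423 - 1968/31 = -15081/31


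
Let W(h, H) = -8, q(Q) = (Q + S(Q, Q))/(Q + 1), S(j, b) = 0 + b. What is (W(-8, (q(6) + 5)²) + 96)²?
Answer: 7744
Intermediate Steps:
S(j, b) = b
q(Q) = 2*Q/(1 + Q) (q(Q) = (Q + Q)/(Q + 1) = (2*Q)/(1 + Q) = 2*Q/(1 + Q))
(W(-8, (q(6) + 5)²) + 96)² = (-8 + 96)² = 88² = 7744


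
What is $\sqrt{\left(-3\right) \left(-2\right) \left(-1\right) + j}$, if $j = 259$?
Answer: $\sqrt{253} \approx 15.906$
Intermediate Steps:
$\sqrt{\left(-3\right) \left(-2\right) \left(-1\right) + j} = \sqrt{\left(-3\right) \left(-2\right) \left(-1\right) + 259} = \sqrt{6 \left(-1\right) + 259} = \sqrt{-6 + 259} = \sqrt{253}$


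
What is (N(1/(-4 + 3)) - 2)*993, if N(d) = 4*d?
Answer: -5958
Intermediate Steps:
(N(1/(-4 + 3)) - 2)*993 = (4/(-4 + 3) - 2)*993 = (4/(-1) - 2)*993 = (4*(-1) - 2)*993 = (-4 - 2)*993 = -6*993 = -5958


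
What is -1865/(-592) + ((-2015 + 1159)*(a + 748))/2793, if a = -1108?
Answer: 62546555/551152 ≈ 113.48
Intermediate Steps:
-1865/(-592) + ((-2015 + 1159)*(a + 748))/2793 = -1865/(-592) + ((-2015 + 1159)*(-1108 + 748))/2793 = -1865*(-1/592) - 856*(-360)*(1/2793) = 1865/592 + 308160*(1/2793) = 1865/592 + 102720/931 = 62546555/551152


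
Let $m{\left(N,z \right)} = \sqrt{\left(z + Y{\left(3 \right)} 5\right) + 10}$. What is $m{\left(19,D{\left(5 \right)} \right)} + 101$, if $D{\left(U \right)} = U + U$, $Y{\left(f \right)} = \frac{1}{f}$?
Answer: $101 + \frac{\sqrt{195}}{3} \approx 105.65$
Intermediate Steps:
$D{\left(U \right)} = 2 U$
$m{\left(N,z \right)} = \sqrt{\frac{35}{3} + z}$ ($m{\left(N,z \right)} = \sqrt{\left(z + \frac{1}{3} \cdot 5\right) + 10} = \sqrt{\left(z + \frac{5}{3}\right) + 10} = \sqrt{\left(\frac{5}{3} + z\right) + 10} = \sqrt{\frac{35}{3} + z}$)
$m{\left(19,D{\left(5 \right)} \right)} + 101 = \frac{\sqrt{105 + 9 \cdot 2 \cdot 5}}{3} + 101 = \frac{\sqrt{105 + 9 \cdot 10}}{3} + 101 = \frac{\sqrt{105 + 90}}{3} + 101 = \frac{\sqrt{195}}{3} + 101 = 101 + \frac{\sqrt{195}}{3}$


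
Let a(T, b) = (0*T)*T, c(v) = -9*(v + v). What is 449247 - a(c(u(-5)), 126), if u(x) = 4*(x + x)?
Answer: 449247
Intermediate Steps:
u(x) = 8*x (u(x) = 4*(2*x) = 8*x)
c(v) = -18*v
a(T, b) = 0 (a(T, b) = 0*T = 0)
449247 - a(c(u(-5)), 126) = 449247 - 1*0 = 449247 + 0 = 449247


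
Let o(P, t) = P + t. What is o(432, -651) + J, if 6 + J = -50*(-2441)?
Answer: 121825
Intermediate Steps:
J = 122044 (J = -6 - 50*(-2441) = -6 + 122050 = 122044)
o(432, -651) + J = (432 - 651) + 122044 = -219 + 122044 = 121825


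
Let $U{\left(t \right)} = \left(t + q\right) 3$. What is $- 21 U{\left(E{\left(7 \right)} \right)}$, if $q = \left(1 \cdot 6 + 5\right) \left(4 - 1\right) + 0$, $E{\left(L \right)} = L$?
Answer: $-2520$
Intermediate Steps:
$q = 33$ ($q = \left(6 + 5\right) \left(4 - 1\right) + 0 = 11 \cdot 3 + 0 = 33 + 0 = 33$)
$U{\left(t \right)} = 99 + 3 t$ ($U{\left(t \right)} = \left(t + 33\right) 3 = \left(33 + t\right) 3 = 99 + 3 t$)
$- 21 U{\left(E{\left(7 \right)} \right)} = - 21 \left(99 + 3 \cdot 7\right) = - 21 \left(99 + 21\right) = \left(-21\right) 120 = -2520$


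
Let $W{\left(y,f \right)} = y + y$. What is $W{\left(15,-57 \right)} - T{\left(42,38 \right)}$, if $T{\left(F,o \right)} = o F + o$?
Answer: $-1604$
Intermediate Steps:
$W{\left(y,f \right)} = 2 y$
$T{\left(F,o \right)} = o + F o$ ($T{\left(F,o \right)} = F o + o = o + F o$)
$W{\left(15,-57 \right)} - T{\left(42,38 \right)} = 2 \cdot 15 - 38 \left(1 + 42\right) = 30 - 38 \cdot 43 = 30 - 1634 = -1604$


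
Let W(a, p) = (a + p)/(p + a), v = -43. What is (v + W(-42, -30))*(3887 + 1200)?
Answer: -213654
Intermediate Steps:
W(a, p) = 1 (W(a, p) = (a + p)/(a + p) = 1)
(v + W(-42, -30))*(3887 + 1200) = (-43 + 1)*(3887 + 1200) = -42*5087 = -213654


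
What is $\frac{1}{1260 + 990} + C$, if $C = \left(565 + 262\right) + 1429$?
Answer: $\frac{5076001}{2250} \approx 2256.0$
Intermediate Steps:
$C = 2256$ ($C = 827 + 1429 = 2256$)
$\frac{1}{1260 + 990} + C = \frac{1}{1260 + 990} + 2256 = \frac{1}{2250} + 2256 = \frac{5076001}{2250}$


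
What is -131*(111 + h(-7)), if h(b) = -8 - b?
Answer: -14410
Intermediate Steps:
-131*(111 + h(-7)) = -131*(111 + (-8 - 1*(-7))) = -131*(111 + (-8 + 7)) = -131*(111 - 1) = -131*110 = -14410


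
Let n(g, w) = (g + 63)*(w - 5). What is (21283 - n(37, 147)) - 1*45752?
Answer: -38669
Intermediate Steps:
n(g, w) = (-5 + w)*(63 + g) (n(g, w) = (63 + g)*(-5 + w) = (-5 + w)*(63 + g))
(21283 - n(37, 147)) - 1*45752 = (21283 - (-315 - 5*37 + 63*147 + 37*147)) - 1*45752 = (21283 - (-315 - 185 + 9261 + 5439)) - 45752 = (21283 - 1*14200) - 45752 = (21283 - 14200) - 45752 = 7083 - 45752 = -38669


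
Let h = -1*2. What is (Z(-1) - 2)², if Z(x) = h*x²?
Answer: 16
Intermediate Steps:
h = -2
Z(x) = -2*x²
(Z(-1) - 2)² = (-2*(-1)² - 2)² = (-2*1 - 2)² = (-2 - 2)² = (-4)² = 16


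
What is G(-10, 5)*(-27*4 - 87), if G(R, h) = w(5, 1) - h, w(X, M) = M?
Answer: 780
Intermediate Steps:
G(R, h) = 1 - h
G(-10, 5)*(-27*4 - 87) = (1 - 1*5)*(-27*4 - 87) = (1 - 5)*(-108 - 87) = -4*(-195) = 780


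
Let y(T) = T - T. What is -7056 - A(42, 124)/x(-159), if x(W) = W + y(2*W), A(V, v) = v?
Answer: -1121780/159 ≈ -7055.2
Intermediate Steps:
y(T) = 0
x(W) = W (x(W) = W + 0 = W)
-7056 - A(42, 124)/x(-159) = -7056 - 124/(-159) = -7056 - 124*(-1)/159 = -7056 - 1*(-124/159) = -7056 + 124/159 = -1121780/159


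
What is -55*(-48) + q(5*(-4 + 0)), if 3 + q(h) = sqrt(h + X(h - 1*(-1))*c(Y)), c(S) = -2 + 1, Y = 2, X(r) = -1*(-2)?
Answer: 2637 + I*sqrt(22) ≈ 2637.0 + 4.6904*I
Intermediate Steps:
X(r) = 2
c(S) = -1
q(h) = -3 + sqrt(-2 + h) (q(h) = -3 + sqrt(h + 2*(-1)) = -3 + sqrt(h - 2) = -3 + sqrt(-2 + h))
-55*(-48) + q(5*(-4 + 0)) = -55*(-48) + (-3 + sqrt(-2 + 5*(-4 + 0))) = 2640 + (-3 + sqrt(-2 + 5*(-4))) = 2640 + (-3 + sqrt(-2 - 20)) = 2640 + (-3 + sqrt(-22)) = 2640 + (-3 + I*sqrt(22)) = 2637 + I*sqrt(22)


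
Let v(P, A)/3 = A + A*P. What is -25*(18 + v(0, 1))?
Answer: -525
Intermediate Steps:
v(P, A) = 3*A + 3*A*P (v(P, A) = 3*(A + A*P) = 3*A + 3*A*P)
-25*(18 + v(0, 1)) = -25*(18 + 3*1*(1 + 0)) = -25*(18 + 3*1*1) = -25*(18 + 3) = -25*21 = -525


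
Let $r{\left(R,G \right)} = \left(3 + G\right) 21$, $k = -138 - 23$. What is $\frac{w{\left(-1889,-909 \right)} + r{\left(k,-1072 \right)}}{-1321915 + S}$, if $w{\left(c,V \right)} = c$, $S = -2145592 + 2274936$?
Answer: $\frac{24338}{1192571} \approx 0.020408$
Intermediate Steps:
$S = 129344$
$k = -161$ ($k = -138 - 23 = -161$)
$r{\left(R,G \right)} = 63 + 21 G$
$\frac{w{\left(-1889,-909 \right)} + r{\left(k,-1072 \right)}}{-1321915 + S} = \frac{-1889 + \left(63 + 21 \left(-1072\right)\right)}{-1321915 + 129344} = \frac{-1889 + \left(63 - 22512\right)}{-1192571} = \left(-1889 - 22449\right) \left(- \frac{1}{1192571}\right) = \left(-24338\right) \left(- \frac{1}{1192571}\right) = \frac{24338}{1192571}$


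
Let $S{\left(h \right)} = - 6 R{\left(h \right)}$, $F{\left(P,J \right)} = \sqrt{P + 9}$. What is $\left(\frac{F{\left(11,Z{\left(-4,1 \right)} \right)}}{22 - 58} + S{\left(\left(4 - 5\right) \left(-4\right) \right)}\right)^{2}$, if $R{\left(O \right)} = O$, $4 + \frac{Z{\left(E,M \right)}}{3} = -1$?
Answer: $\frac{\left(432 + \sqrt{5}\right)^{2}}{324} \approx 581.98$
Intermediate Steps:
$Z{\left(E,M \right)} = -15$ ($Z{\left(E,M \right)} = -12 + 3 \left(-1\right) = -12 - 3 = -15$)
$F{\left(P,J \right)} = \sqrt{9 + P}$
$S{\left(h \right)} = - 6 h$
$\left(\frac{F{\left(11,Z{\left(-4,1 \right)} \right)}}{22 - 58} + S{\left(\left(4 - 5\right) \left(-4\right) \right)}\right)^{2} = \left(\frac{\sqrt{9 + 11}}{22 - 58} - 6 \left(4 - 5\right) \left(-4\right)\right)^{2} = \left(\frac{\sqrt{20}}{22 - 58} - 6 \left(\left(-1\right) \left(-4\right)\right)\right)^{2} = \left(\frac{2 \sqrt{5}}{-36} - 24\right)^{2} = \left(2 \sqrt{5} \left(- \frac{1}{36}\right) - 24\right)^{2} = \left(- \frac{\sqrt{5}}{18} - 24\right)^{2} = \left(-24 - \frac{\sqrt{5}}{18}\right)^{2}$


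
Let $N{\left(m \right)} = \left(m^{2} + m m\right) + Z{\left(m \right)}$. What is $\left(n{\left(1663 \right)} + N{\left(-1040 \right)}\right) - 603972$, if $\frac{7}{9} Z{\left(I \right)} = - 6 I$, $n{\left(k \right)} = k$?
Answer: $\frac{10982397}{7} \approx 1.5689 \cdot 10^{6}$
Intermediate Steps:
$Z{\left(I \right)} = - \frac{54 I}{7}$ ($Z{\left(I \right)} = \frac{9 \left(- 6 I\right)}{7} = - \frac{54 I}{7}$)
$N{\left(m \right)} = 2 m^{2} - \frac{54 m}{7}$ ($N{\left(m \right)} = \left(m^{2} + m m\right) - \frac{54 m}{7} = \left(m^{2} + m^{2}\right) - \frac{54 m}{7} = 2 m^{2} - \frac{54 m}{7}$)
$\left(n{\left(1663 \right)} + N{\left(-1040 \right)}\right) - 603972 = \left(1663 + \frac{2}{7} \left(-1040\right) \left(-27 + 7 \left(-1040\right)\right)\right) - 603972 = \left(1663 + \frac{2}{7} \left(-1040\right) \left(-27 - 7280\right)\right) - 603972 = \left(1663 + \frac{2}{7} \left(-1040\right) \left(-7307\right)\right) - 603972 = \left(1663 + \frac{15198560}{7}\right) - 603972 = \frac{15210201}{7} - 603972 = \frac{10982397}{7}$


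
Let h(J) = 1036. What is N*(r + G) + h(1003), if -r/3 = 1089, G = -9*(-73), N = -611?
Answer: 1595746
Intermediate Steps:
G = 657
r = -3267 (r = -3*1089 = -3267)
N*(r + G) + h(1003) = -611*(-3267 + 657) + 1036 = -611*(-2610) + 1036 = 1594710 + 1036 = 1595746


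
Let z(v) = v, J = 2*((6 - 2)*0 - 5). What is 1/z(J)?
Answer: -⅒ ≈ -0.10000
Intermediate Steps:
J = -10 (J = 2*(4*0 - 5) = 2*(0 - 5) = 2*(-5) = -10)
1/z(J) = 1/(-10) = -⅒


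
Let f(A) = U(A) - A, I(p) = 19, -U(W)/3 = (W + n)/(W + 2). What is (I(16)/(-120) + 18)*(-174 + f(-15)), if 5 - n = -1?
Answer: -747209/260 ≈ -2873.9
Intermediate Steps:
n = 6 (n = 5 - 1*(-1) = 5 + 1 = 6)
U(W) = -3*(6 + W)/(2 + W) (U(W) = -3*(W + 6)/(W + 2) = -3*(6 + W)/(2 + W))
f(A) = -A + 3*(-6 - A)/(2 + A) (f(A) = 3*(-6 - A)/(2 + A) - A = -A + 3*(-6 - A)/(2 + A))
(I(16)/(-120) + 18)*(-174 + f(-15)) = (19/(-120) + 18)*(-174 + (-18 - 1*(-15)² - 5*(-15))/(2 - 15)) = (19*(-1/120) + 18)*(-174 + (-18 - 1*225 + 75)/(-13)) = (-19/120 + 18)*(-174 - (-18 - 225 + 75)/13) = 2141*(-174 - 1/13*(-168))/120 = 2141*(-174 + 168/13)/120 = (2141/120)*(-2094/13) = -747209/260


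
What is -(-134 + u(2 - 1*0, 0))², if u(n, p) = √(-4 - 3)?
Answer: -17949 + 268*I*√7 ≈ -17949.0 + 709.06*I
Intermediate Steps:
u(n, p) = I*√7 (u(n, p) = √(-7) = I*√7)
-(-134 + u(2 - 1*0, 0))² = -(-134 + I*√7)²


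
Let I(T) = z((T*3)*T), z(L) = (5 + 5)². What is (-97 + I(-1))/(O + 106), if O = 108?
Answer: 3/214 ≈ 0.014019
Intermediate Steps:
z(L) = 100 (z(L) = 10² = 100)
I(T) = 100
(-97 + I(-1))/(O + 106) = (-97 + 100)/(108 + 106) = 3/214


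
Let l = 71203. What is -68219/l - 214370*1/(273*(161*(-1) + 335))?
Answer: -711704848/130087881 ≈ -5.4710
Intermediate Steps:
-68219/l - 214370*1/(273*(161*(-1) + 335)) = -68219/71203 - 214370*1/(273*(161*(-1) + 335)) = -68219*1/71203 - 214370*1/(273*(-161 + 335)) = -68219/71203 - 214370/(174*273) = -68219/71203 - 214370/47502 = -68219/71203 - 214370*1/47502 = -68219/71203 - 8245/1827 = -711704848/130087881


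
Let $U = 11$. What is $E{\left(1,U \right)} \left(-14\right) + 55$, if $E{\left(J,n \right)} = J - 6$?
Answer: $125$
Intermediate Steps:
$E{\left(J,n \right)} = -6 + J$ ($E{\left(J,n \right)} = J - 6 = -6 + J$)
$E{\left(1,U \right)} \left(-14\right) + 55 = \left(-6 + 1\right) \left(-14\right) + 55 = \left(-5\right) \left(-14\right) + 55 = 70 + 55 = 125$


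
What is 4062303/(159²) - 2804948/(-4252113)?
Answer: 1927142587403/11944185417 ≈ 161.35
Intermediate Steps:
4062303/(159²) - 2804948/(-4252113) = 4062303/25281 - 2804948*(-1/4252113) = 4062303*(1/25281) + 2804948/4252113 = 451367/2809 + 2804948/4252113 = 1927142587403/11944185417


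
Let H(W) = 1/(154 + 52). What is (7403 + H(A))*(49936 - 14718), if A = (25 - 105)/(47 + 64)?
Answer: 26854059571/103 ≈ 2.6072e+8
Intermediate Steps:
A = -80/111 ≈ -0.72072
H(W) = 1/206
(7403 + H(A))*(49936 - 14718) = (7403 + 1/206)*(49936 - 14718) = (1525019/206)*35218 = 26854059571/103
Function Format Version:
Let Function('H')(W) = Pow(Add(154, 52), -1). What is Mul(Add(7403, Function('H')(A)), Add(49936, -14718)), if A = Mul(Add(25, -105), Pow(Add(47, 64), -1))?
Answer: Rational(26854059571, 103) ≈ 2.6072e+8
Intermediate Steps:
A = Rational(-80, 111) (A = Mul(-80, Pow(111, -1)) = Mul(-80, Rational(1, 111)) = Rational(-80, 111) ≈ -0.72072)
Function('H')(W) = Rational(1, 206) (Function('H')(W) = Pow(206, -1) = Rational(1, 206))
Mul(Add(7403, Function('H')(A)), Add(49936, -14718)) = Mul(Add(7403, Rational(1, 206)), Add(49936, -14718)) = Mul(Rational(1525019, 206), 35218) = Rational(26854059571, 103)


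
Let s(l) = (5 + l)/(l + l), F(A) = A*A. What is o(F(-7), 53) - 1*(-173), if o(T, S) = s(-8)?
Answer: 2771/16 ≈ 173.19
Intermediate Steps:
F(A) = A**2
s(l) = (5 + l)/(2*l) (s(l) = (5 + l)/((2*l)) = (5 + l)*(1/(2*l)) = (5 + l)/(2*l))
o(T, S) = 3/16 (o(T, S) = (1/2)*(5 - 8)/(-8) = (1/2)*(-1/8)*(-3) = 3/16)
o(F(-7), 53) - 1*(-173) = 3/16 - 1*(-173) = 3/16 + 173 = 2771/16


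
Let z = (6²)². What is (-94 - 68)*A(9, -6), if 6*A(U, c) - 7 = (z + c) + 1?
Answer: -35046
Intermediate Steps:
z = 1296 (z = 36² = 1296)
A(U, c) = 652/3 + c/6 (A(U, c) = 7/6 + ((1296 + c) + 1)/6 = 7/6 + (1297 + c)/6 = 7/6 + (1297/6 + c/6) = 652/3 + c/6)
(-94 - 68)*A(9, -6) = (-94 - 68)*(652/3 + (⅙)*(-6)) = -162*(652/3 - 1) = -162*649/3 = -35046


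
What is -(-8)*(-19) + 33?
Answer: -119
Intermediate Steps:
-(-8)*(-19) + 33 = -2*76 + 33 = -152 + 33 = -119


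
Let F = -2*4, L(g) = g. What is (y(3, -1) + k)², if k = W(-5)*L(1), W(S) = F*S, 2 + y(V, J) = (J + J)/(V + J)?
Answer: 1369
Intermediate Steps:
F = -8
y(V, J) = -2 + 2*J/(J + V) (y(V, J) = -2 + (J + J)/(V + J) = -2 + (2*J)/(J + V) = -2 + 2*J/(J + V))
W(S) = -8*S
k = 40 (k = -8*(-5)*1 = 40*1 = 40)
(y(3, -1) + k)² = (-2*3/(-1 + 3) + 40)² = (-2*3/2 + 40)² = (-2*3*½ + 40)² = (-3 + 40)² = 37² = 1369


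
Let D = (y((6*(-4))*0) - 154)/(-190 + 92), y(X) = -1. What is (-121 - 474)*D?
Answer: -13175/14 ≈ -941.07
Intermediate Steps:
D = 155/98 (D = (-1 - 154)/(-190 + 92) = -155/(-98) = -155*(-1/98) = 155/98 ≈ 1.5816)
(-121 - 474)*D = (-121 - 474)*(155/98) = -595*155/98 = -13175/14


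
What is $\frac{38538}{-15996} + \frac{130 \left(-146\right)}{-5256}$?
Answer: $\frac{14419}{11997} \approx 1.2019$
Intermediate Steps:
$\frac{38538}{-15996} + \frac{130 \left(-146\right)}{-5256} = 38538 \left(- \frac{1}{15996}\right) - - \frac{65}{18} = - \frac{6423}{2666} + \frac{65}{18} = \frac{14419}{11997}$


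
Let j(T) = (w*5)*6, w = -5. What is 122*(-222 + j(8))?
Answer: -45384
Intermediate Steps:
j(T) = -150 (j(T) = -5*5*6 = -25*6 = -150)
122*(-222 + j(8)) = 122*(-222 - 150) = 122*(-372) = -45384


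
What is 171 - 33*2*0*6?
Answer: 171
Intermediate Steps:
171 - 33*2*0*6 = 171 - 0*6 = 171 - 33*0 = 171 + 0 = 171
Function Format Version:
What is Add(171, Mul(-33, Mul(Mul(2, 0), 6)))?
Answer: 171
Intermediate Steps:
Add(171, Mul(-33, Mul(Mul(2, 0), 6))) = Add(171, Mul(-33, Mul(0, 6))) = Add(171, Mul(-33, 0)) = Add(171, 0) = 171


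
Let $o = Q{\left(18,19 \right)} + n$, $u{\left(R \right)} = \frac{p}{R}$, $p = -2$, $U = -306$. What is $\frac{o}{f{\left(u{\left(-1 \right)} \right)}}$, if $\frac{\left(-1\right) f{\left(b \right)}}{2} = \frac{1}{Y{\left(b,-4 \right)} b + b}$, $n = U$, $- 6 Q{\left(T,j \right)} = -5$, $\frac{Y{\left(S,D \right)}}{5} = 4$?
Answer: $\frac{12817}{2} \approx 6408.5$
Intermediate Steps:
$Y{\left(S,D \right)} = 20$ ($Y{\left(S,D \right)} = 5 \cdot 4 = 20$)
$Q{\left(T,j \right)} = \frac{5}{6}$ ($Q{\left(T,j \right)} = \left(- \frac{1}{6}\right) \left(-5\right) = \frac{5}{6}$)
$n = -306$
$u{\left(R \right)} = - \frac{2}{R}$
$f{\left(b \right)} = - \frac{2}{21 b}$ ($f{\left(b \right)} = - \frac{2}{20 b + b} = - \frac{2}{21 b}$)
$o = - \frac{1831}{6}$ ($o = \frac{5}{6} - 306 = - \frac{1831}{6} \approx -305.17$)
$\frac{o}{f{\left(u{\left(-1 \right)} \right)}} = - \frac{1831}{6 \left(- \frac{2}{21 \left(- \frac{2}{-1}\right)}\right)} = - \frac{1831}{6 \left(- \frac{2}{21 \left(\left(-2\right) \left(-1\right)\right)}\right)} = - \frac{1831}{6 \left(- \frac{2}{21 \cdot 2}\right)} = - \frac{1831}{6 \left(\left(- \frac{2}{21}\right) \frac{1}{2}\right)} = - \frac{1831}{6 \left(- \frac{1}{21}\right)} = \left(- \frac{1831}{6}\right) \left(-21\right) = \frac{12817}{2}$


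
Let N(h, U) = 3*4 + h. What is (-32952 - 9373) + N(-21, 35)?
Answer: -42334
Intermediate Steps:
N(h, U) = 12 + h
(-32952 - 9373) + N(-21, 35) = (-32952 - 9373) + (12 - 21) = -42325 - 9 = -42334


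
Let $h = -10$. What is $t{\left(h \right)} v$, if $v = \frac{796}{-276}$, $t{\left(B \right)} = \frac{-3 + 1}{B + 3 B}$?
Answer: $- \frac{199}{1380} \approx -0.1442$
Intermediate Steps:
$t{\left(B \right)} = - \frac{1}{2 B}$ ($t{\left(B \right)} = - \frac{2}{4 B} = - 2 \frac{1}{4 B} = - \frac{1}{2 B}$)
$v = - \frac{199}{69}$ ($v = 796 \left(- \frac{1}{276}\right) = - \frac{199}{69} \approx -2.8841$)
$t{\left(h \right)} v = - \frac{1}{2 \left(-10\right)} \left(- \frac{199}{69}\right) = \left(- \frac{1}{2}\right) \left(- \frac{1}{10}\right) \left(- \frac{199}{69}\right) = \frac{1}{20} \left(- \frac{199}{69}\right) = - \frac{199}{1380}$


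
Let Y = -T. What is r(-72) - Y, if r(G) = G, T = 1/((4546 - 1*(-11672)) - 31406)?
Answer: -1093537/15188 ≈ -72.000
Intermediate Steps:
T = -1/15188 (T = 1/((4546 + 11672) - 31406) = 1/(16218 - 31406) = 1/(-15188) = -1/15188 ≈ -6.5841e-5)
Y = 1/15188 (Y = -1*(-1/15188) = 1/15188 ≈ 6.5841e-5)
r(-72) - Y = -72 - 1*1/15188 = -72 - 1/15188 = -1093537/15188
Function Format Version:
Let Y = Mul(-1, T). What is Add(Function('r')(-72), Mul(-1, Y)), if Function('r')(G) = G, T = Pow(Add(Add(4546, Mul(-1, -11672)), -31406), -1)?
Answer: Rational(-1093537, 15188) ≈ -72.000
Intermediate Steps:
T = Rational(-1, 15188) (T = Pow(Add(Add(4546, 11672), -31406), -1) = Pow(Add(16218, -31406), -1) = Pow(-15188, -1) = Rational(-1, 15188) ≈ -6.5841e-5)
Y = Rational(1, 15188) (Y = Mul(-1, Rational(-1, 15188)) = Rational(1, 15188) ≈ 6.5841e-5)
Add(Function('r')(-72), Mul(-1, Y)) = Add(-72, Mul(-1, Rational(1, 15188))) = Add(-72, Rational(-1, 15188)) = Rational(-1093537, 15188)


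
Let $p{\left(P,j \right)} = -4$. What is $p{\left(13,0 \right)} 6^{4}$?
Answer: $-5184$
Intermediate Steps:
$p{\left(13,0 \right)} 6^{4} = - 4 \cdot 6^{4} = \left(-4\right) 1296 = -5184$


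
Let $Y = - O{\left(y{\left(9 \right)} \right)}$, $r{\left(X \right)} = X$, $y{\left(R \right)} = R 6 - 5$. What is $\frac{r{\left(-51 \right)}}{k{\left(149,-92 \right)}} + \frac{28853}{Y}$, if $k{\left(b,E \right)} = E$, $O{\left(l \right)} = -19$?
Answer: $\frac{2655445}{1748} \approx 1519.1$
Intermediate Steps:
$y{\left(R \right)} = -5 + 6 R$ ($y{\left(R \right)} = 6 R - 5 = -5 + 6 R$)
$Y = 19$ ($Y = \left(-1\right) \left(-19\right) = 19$)
$\frac{r{\left(-51 \right)}}{k{\left(149,-92 \right)}} + \frac{28853}{Y} = - \frac{51}{-92} + \frac{28853}{19} = \left(-51\right) \left(- \frac{1}{92}\right) + 28853 \cdot \frac{1}{19} = \frac{51}{92} + \frac{28853}{19} = \frac{2655445}{1748}$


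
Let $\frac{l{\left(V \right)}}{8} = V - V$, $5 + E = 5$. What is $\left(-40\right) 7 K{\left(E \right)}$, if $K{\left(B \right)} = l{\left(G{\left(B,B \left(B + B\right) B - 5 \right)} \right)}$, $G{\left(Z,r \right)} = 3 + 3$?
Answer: $0$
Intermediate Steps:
$E = 0$ ($E = -5 + 5 = 0$)
$G{\left(Z,r \right)} = 6$
$l{\left(V \right)} = 0$ ($l{\left(V \right)} = 8 \left(V - V\right) = 8 \cdot 0 = 0$)
$K{\left(B \right)} = 0$
$\left(-40\right) 7 K{\left(E \right)} = \left(-40\right) 7 \cdot 0 = \left(-280\right) 0 = 0$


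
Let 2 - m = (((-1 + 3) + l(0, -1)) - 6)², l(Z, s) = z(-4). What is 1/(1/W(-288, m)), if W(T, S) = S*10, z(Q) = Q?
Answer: -620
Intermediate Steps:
l(Z, s) = -4
m = -62 (m = 2 - (((-1 + 3) - 4) - 6)² = 2 - ((2 - 4) - 6)² = 2 - (-2 - 6)² = 2 - 1*(-8)² = 2 - 1*64 = 2 - 64 = -62)
W(T, S) = 10*S
1/(1/W(-288, m)) = 1/(1/(10*(-62))) = 1/(1/(-620)) = 1/(-1/620) = -620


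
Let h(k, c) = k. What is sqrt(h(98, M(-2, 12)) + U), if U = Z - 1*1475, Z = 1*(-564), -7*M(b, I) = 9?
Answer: I*sqrt(1941) ≈ 44.057*I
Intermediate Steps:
M(b, I) = -9/7 (M(b, I) = -1/7*9 = -9/7)
Z = -564
U = -2039 (U = -564 - 1*1475 = -564 - 1475 = -2039)
sqrt(h(98, M(-2, 12)) + U) = sqrt(98 - 2039) = sqrt(-1941) = I*sqrt(1941)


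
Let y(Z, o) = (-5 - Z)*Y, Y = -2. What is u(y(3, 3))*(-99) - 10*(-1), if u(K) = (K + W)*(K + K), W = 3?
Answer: -60182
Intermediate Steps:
y(Z, o) = 10 + 2*Z (y(Z, o) = (-5 - Z)*(-2) = 10 + 2*Z)
u(K) = 2*K*(3 + K) (u(K) = (K + 3)*(K + K) = (3 + K)*(2*K) = 2*K*(3 + K))
u(y(3, 3))*(-99) - 10*(-1) = (2*(10 + 2*3)*(3 + (10 + 2*3)))*(-99) - 10*(-1) = (2*(10 + 6)*(3 + (10 + 6)))*(-99) + 10 = (2*16*(3 + 16))*(-99) + 10 = (2*16*19)*(-99) + 10 = 608*(-99) + 10 = -60192 + 10 = -60182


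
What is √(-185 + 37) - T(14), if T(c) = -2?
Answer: 2 + 2*I*√37 ≈ 2.0 + 12.166*I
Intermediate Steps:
√(-185 + 37) - T(14) = √(-185 + 37) - 1*(-2) = √(-148) + 2 = 2*I*√37 + 2 = 2 + 2*I*√37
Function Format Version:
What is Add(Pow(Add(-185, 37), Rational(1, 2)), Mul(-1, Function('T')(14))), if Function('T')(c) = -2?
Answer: Add(2, Mul(2, I, Pow(37, Rational(1, 2)))) ≈ Add(2.0000, Mul(12.166, I))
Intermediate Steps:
Add(Pow(Add(-185, 37), Rational(1, 2)), Mul(-1, Function('T')(14))) = Add(Pow(Add(-185, 37), Rational(1, 2)), Mul(-1, -2)) = Add(Pow(-148, Rational(1, 2)), 2) = Add(Mul(2, I, Pow(37, Rational(1, 2))), 2) = Add(2, Mul(2, I, Pow(37, Rational(1, 2))))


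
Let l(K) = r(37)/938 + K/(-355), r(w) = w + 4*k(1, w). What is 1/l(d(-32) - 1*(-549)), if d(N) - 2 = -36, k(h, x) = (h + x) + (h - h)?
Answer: -9514/11885 ≈ -0.80050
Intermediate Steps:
k(h, x) = h + x (k(h, x) = (h + x) + 0 = h + x)
d(N) = -34 (d(N) = 2 - 36 = -34)
r(w) = 4 + 5*w (r(w) = w + 4*(1 + w) = w + (4 + 4*w) = 4 + 5*w)
l(K) = 27/134 - K/355 (l(K) = (4 + 5*37)/938 + K/(-355) = (4 + 185)*(1/938) + K*(-1/355) = 189*(1/938) - K/355 = 27/134 - K/355)
1/l(d(-32) - 1*(-549)) = 1/(27/134 - (-34 - 1*(-549))/355) = 1/(27/134 - (-34 + 549)/355) = 1/(27/134 - 1/355*515) = 1/(27/134 - 103/71) = 1/(-11885/9514) = -9514/11885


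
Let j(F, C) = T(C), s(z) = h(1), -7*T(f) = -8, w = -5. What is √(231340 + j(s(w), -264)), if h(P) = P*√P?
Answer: 6*√314881/7 ≈ 480.98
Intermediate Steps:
T(f) = 8/7 (T(f) = -⅐*(-8) = 8/7)
h(P) = P^(3/2)
s(z) = 1 (s(z) = 1^(3/2) = 1)
j(F, C) = 8/7
√(231340 + j(s(w), -264)) = √(231340 + 8/7) = √(1619388/7) = 6*√314881/7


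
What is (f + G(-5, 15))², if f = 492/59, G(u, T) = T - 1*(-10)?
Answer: 3869089/3481 ≈ 1111.5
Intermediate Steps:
G(u, T) = 10 + T (G(u, T) = T + 10 = 10 + T)
f = 492/59 (f = 492*(1/59) = 492/59 ≈ 8.3390)
(f + G(-5, 15))² = (492/59 + (10 + 15))² = (492/59 + 25)² = (1967/59)² = 3869089/3481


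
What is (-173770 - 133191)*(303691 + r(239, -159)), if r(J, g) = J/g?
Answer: -14822112231430/159 ≈ -9.3221e+10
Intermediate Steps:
(-173770 - 133191)*(303691 + r(239, -159)) = (-173770 - 133191)*(303691 + 239/(-159)) = -306961*(303691 + 239*(-1/159)) = -306961*(303691 - 239/159) = -306961*48286630/159 = -14822112231430/159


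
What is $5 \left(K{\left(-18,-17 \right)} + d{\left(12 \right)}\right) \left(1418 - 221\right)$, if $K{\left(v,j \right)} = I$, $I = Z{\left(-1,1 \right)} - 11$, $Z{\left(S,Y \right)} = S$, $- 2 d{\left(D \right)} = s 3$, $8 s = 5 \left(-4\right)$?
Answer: $- \frac{197505}{4} \approx -49376.0$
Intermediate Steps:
$s = - \frac{5}{2}$ ($s = \frac{5 \left(-4\right)}{8} = \frac{1}{8} \left(-20\right) = - \frac{5}{2} \approx -2.5$)
$d{\left(D \right)} = \frac{15}{4}$ ($d{\left(D \right)} = - \frac{\left(- \frac{5}{2}\right) 3}{2} = \left(- \frac{1}{2}\right) \left(- \frac{15}{2}\right) = \frac{15}{4}$)
$I = -12$ ($I = -1 - 11 = -12$)
$K{\left(v,j \right)} = -12$
$5 \left(K{\left(-18,-17 \right)} + d{\left(12 \right)}\right) \left(1418 - 221\right) = 5 \left(-12 + \frac{15}{4}\right) \left(1418 - 221\right) = 5 \left(\left(- \frac{33}{4}\right) 1197\right) = 5 \left(- \frac{39501}{4}\right) = - \frac{197505}{4}$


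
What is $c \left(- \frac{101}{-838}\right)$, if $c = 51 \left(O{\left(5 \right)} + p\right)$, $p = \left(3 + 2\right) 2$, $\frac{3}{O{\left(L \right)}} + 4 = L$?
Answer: $\frac{66963}{838} \approx 79.908$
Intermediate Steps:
$O{\left(L \right)} = \frac{3}{-4 + L}$
$p = 10$ ($p = 5 \cdot 2 = 10$)
$c = 663$ ($c = 51 \left(\frac{3}{-4 + 5} + 10\right) = 51 \left(\frac{3}{1} + 10\right) = 51 \left(3 \cdot 1 + 10\right) = 51 \left(3 + 10\right) = 51 \cdot 13 = 663$)
$c \left(- \frac{101}{-838}\right) = 663 \left(- \frac{101}{-838}\right) = 663 \left(\left(-101\right) \left(- \frac{1}{838}\right)\right) = 663 \cdot \frac{101}{838} = \frac{66963}{838}$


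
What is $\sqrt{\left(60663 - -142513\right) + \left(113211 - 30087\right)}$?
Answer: $10 \sqrt{2863} \approx 535.07$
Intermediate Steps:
$\sqrt{\left(60663 - -142513\right) + \left(113211 - 30087\right)} = \sqrt{\left(60663 + 142513\right) + \left(113211 - 30087\right)} = \sqrt{203176 + 83124} = \sqrt{286300} = 10 \sqrt{2863}$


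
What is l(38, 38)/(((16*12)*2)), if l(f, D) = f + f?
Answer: 19/96 ≈ 0.19792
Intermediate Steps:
l(f, D) = 2*f
l(38, 38)/(((16*12)*2)) = (2*38)/(((16*12)*2)) = 76/((192*2)) = 76/384 = 76*(1/384) = 19/96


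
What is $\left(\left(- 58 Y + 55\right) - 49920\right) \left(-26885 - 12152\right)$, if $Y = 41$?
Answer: $2039409991$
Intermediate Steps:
$\left(\left(- 58 Y + 55\right) - 49920\right) \left(-26885 - 12152\right) = \left(\left(\left(-58\right) 41 + 55\right) - 49920\right) \left(-26885 - 12152\right) = \left(\left(-2378 + 55\right) - 49920\right) \left(-39037\right) = \left(-2323 - 49920\right) \left(-39037\right) = \left(-52243\right) \left(-39037\right) = 2039409991$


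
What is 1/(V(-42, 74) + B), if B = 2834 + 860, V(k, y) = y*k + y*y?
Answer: 1/6062 ≈ 0.00016496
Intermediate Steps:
V(k, y) = y**2 + k*y (V(k, y) = k*y + y**2 = y**2 + k*y)
B = 3694
1/(V(-42, 74) + B) = 1/(74*(-42 + 74) + 3694) = 1/(74*32 + 3694) = 1/(2368 + 3694) = 1/6062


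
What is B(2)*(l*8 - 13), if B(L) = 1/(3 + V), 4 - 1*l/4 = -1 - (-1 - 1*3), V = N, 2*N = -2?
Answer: 19/2 ≈ 9.5000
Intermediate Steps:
N = -1 (N = (½)*(-2) = -1)
V = -1
l = 4 (l = 16 - 4*(-1 - (-1 - 1*3)) = 16 - 4*(-1 - (-1 - 3)) = 16 - 4*(-1 - 1*(-4)) = 16 - 4*(-1 + 4) = 16 - 4*3 = 16 - 12 = 4)
B(L) = ½ (B(L) = 1/(3 - 1) = 1/2 = ½)
B(2)*(l*8 - 13) = (4*8 - 13)/2 = (32 - 13)/2 = (½)*19 = 19/2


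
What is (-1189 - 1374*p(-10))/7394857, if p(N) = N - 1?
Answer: 13925/7394857 ≈ 0.0018831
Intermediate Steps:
p(N) = -1 + N
(-1189 - 1374*p(-10))/7394857 = (-1189 - 1374*(-1 - 10))/7394857 = (-1189 - 1374*(-11))*(1/7394857) = (-1189 + 15114)*(1/7394857) = 13925*(1/7394857) = 13925/7394857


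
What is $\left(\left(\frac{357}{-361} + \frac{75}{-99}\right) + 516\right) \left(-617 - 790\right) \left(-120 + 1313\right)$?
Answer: $- \frac{3427770116134}{3971} \approx -8.632 \cdot 10^{8}$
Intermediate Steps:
$\left(\left(\frac{357}{-361} + \frac{75}{-99}\right) + 516\right) \left(-617 - 790\right) \left(-120 + 1313\right) = \left(\left(357 \left(- \frac{1}{361}\right) + 75 \left(- \frac{1}{99}\right)\right) + 516\right) \left(-1407\right) 1193 = \left(\left(- \frac{357}{361} - \frac{25}{33}\right) + 516\right) \left(-1407\right) 1193 = \left(- \frac{20806}{11913} + 516\right) \left(-1407\right) 1193 = \frac{6126302}{11913} \left(-1407\right) 1193 = \left(- \frac{2873235638}{3971}\right) 1193 = - \frac{3427770116134}{3971}$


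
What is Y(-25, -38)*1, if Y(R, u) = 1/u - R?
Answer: 949/38 ≈ 24.974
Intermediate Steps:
Y(-25, -38)*1 = (1/(-38) - 1*(-25))*1 = (-1/38 + 25)*1 = (949/38)*1 = 949/38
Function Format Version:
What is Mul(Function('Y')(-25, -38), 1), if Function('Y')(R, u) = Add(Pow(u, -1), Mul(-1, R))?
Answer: Rational(949, 38) ≈ 24.974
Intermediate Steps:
Mul(Function('Y')(-25, -38), 1) = Mul(Add(Pow(-38, -1), Mul(-1, -25)), 1) = Mul(Add(Rational(-1, 38), 25), 1) = Mul(Rational(949, 38), 1) = Rational(949, 38)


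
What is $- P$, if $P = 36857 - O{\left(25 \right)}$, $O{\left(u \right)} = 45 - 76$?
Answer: $-36888$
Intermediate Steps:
$O{\left(u \right)} = -31$ ($O{\left(u \right)} = 45 - 76 = -31$)
$P = 36888$ ($P = 36857 - -31 = 36857 + 31 = 36888$)
$- P = \left(-1\right) 36888 = -36888$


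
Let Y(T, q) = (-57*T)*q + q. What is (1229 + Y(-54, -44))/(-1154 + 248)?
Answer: 44749/302 ≈ 148.18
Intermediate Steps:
Y(T, q) = q - 57*T*q (Y(T, q) = -57*T*q + q = q - 57*T*q)
(1229 + Y(-54, -44))/(-1154 + 248) = (1229 - 44*(1 - 57*(-54)))/(-1154 + 248) = (1229 - 44*(1 + 3078))/(-906) = (1229 - 44*3079)*(-1/906) = (1229 - 135476)*(-1/906) = -134247*(-1/906) = 44749/302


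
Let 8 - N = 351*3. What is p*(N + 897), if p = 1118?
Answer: -165464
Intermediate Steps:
N = -1045 (N = 8 - 351*3 = 8 - 1*1053 = 8 - 1053 = -1045)
p*(N + 897) = 1118*(-1045 + 897) = 1118*(-148) = -165464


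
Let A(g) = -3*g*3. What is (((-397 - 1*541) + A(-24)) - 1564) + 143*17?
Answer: 145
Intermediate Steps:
A(g) = -9*g
(((-397 - 1*541) + A(-24)) - 1564) + 143*17 = (((-397 - 1*541) - 9*(-24)) - 1564) + 143*17 = (((-397 - 541) + 216) - 1564) + 2431 = ((-938 + 216) - 1564) + 2431 = (-722 - 1564) + 2431 = -2286 + 2431 = 145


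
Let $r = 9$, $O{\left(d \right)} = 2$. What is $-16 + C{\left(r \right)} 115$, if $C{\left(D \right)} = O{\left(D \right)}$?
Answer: $214$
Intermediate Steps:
$C{\left(D \right)} = 2$
$-16 + C{\left(r \right)} 115 = -16 + 2 \cdot 115 = -16 + 230 = 214$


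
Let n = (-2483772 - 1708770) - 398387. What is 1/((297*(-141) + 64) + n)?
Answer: -1/4632742 ≈ -2.1585e-7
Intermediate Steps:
n = -4590929 (n = -4192542 - 398387 = -4590929)
1/((297*(-141) + 64) + n) = 1/((297*(-141) + 64) - 4590929) = 1/((-41877 + 64) - 4590929) = 1/(-41813 - 4590929) = 1/(-4632742) = -1/4632742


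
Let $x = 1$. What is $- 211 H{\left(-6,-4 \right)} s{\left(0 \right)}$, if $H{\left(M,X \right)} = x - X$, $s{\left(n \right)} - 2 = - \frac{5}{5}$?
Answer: $-1055$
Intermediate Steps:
$s{\left(n \right)} = 1$ ($s{\left(n \right)} = 2 - \frac{5}{5} = 2 - 1 = 1$)
$H{\left(M,X \right)} = 1 - X$
$- 211 H{\left(-6,-4 \right)} s{\left(0 \right)} = - 211 \left(1 - -4\right) 1 = - 211 \left(1 + 4\right) 1 = - 211 \cdot 5 \cdot 1 = \left(-211\right) 5 = -1055$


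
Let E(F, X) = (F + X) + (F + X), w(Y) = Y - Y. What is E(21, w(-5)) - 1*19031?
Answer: -18989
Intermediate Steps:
w(Y) = 0
E(F, X) = 2*F + 2*X
E(21, w(-5)) - 1*19031 = (2*21 + 2*0) - 1*19031 = (42 + 0) - 19031 = 42 - 19031 = -18989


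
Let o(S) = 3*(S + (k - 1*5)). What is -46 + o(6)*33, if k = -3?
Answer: -244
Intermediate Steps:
o(S) = -24 + 3*S (o(S) = 3*(S + (-3 - 1*5)) = 3*(S + (-3 - 5)) = 3*(S - 8) = 3*(-8 + S) = -24 + 3*S)
-46 + o(6)*33 = -46 + (-24 + 3*6)*33 = -46 + (-24 + 18)*33 = -46 - 6*33 = -46 - 198 = -244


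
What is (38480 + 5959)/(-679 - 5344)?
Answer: -44439/6023 ≈ -7.3782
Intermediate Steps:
(38480 + 5959)/(-679 - 5344) = 44439/(-6023) = 44439*(-1/6023) = -44439/6023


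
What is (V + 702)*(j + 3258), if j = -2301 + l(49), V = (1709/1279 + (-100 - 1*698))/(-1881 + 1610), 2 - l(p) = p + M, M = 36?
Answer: 213551806174/346609 ≈ 6.1612e+5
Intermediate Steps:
l(p) = -34 - p (l(p) = 2 - (p + 36) = 2 - (36 + p) = 2 + (-36 - p) = -34 - p)
V = 1018933/346609 (V = (1709*(1/1279) + (-100 - 698))/(-271) = (1709/1279 - 798)*(-1/271) = -1018933/1279*(-1/271) = 1018933/346609 ≈ 2.9397)
j = -2384 (j = -2301 + (-34 - 1*49) = -2301 + (-34 - 49) = -2301 - 83 = -2384)
(V + 702)*(j + 3258) = (1018933/346609 + 702)*(-2384 + 3258) = (244338451/346609)*874 = 213551806174/346609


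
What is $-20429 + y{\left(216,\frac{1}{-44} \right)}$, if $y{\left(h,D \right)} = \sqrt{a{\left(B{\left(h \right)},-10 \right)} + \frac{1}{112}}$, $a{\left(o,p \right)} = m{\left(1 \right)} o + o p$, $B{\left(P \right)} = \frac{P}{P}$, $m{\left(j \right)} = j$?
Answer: $-20429 + \frac{i \sqrt{7049}}{28} \approx -20429.0 + 2.9985 i$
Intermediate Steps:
$B{\left(P \right)} = 1$
$a{\left(o,p \right)} = o + o p$ ($a{\left(o,p \right)} = 1 o + o p = o + o p$)
$y{\left(h,D \right)} = \frac{i \sqrt{7049}}{28}$ ($y{\left(h,D \right)} = \sqrt{1 \left(1 - 10\right) + \frac{1}{112}} = \sqrt{1 \left(-9\right) + \frac{1}{112}} = \sqrt{-9 + \frac{1}{112}} = \sqrt{- \frac{1007}{112}} = \frac{i \sqrt{7049}}{28}$)
$-20429 + y{\left(216,\frac{1}{-44} \right)} = -20429 + \frac{i \sqrt{7049}}{28}$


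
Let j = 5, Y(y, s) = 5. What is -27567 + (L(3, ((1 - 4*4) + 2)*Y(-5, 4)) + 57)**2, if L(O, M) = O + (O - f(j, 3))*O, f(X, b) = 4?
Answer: -24318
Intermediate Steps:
L(O, M) = O + O*(-4 + O) (L(O, M) = O + (O - 1*4)*O = O + (O - 4)*O = O + (-4 + O)*O = O + O*(-4 + O))
-27567 + (L(3, ((1 - 4*4) + 2)*Y(-5, 4)) + 57)**2 = -27567 + (3*(-3 + 3) + 57)**2 = -27567 + (3*0 + 57)**2 = -27567 + (0 + 57)**2 = -27567 + 57**2 = -27567 + 3249 = -24318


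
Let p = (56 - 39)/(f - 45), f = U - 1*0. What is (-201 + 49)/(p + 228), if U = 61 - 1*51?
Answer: -5320/7963 ≈ -0.66809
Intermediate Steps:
U = 10 (U = 61 - 51 = 10)
f = 10 (f = 10 - 1*0 = 10 + 0 = 10)
p = -17/35 (p = (56 - 39)/(10 - 45) = 17/(-35) = 17*(-1/35) = -17/35 ≈ -0.48571)
(-201 + 49)/(p + 228) = (-201 + 49)/(-17/35 + 228) = -152/7963/35 = -152*35/7963 = -5320/7963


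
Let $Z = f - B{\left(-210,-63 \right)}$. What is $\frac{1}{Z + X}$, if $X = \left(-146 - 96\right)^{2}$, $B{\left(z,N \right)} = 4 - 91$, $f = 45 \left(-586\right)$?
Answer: $\frac{1}{32281} \approx 3.0978 \cdot 10^{-5}$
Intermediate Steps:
$f = -26370$
$B{\left(z,N \right)} = -87$
$X = 58564$ ($X = \left(-242\right)^{2} = 58564$)
$Z = -26283$ ($Z = -26370 - -87 = -26370 + 87 = -26283$)
$\frac{1}{Z + X} = \frac{1}{-26283 + 58564} = \frac{1}{32281}$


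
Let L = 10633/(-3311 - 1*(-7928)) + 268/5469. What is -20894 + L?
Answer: -175840634743/8416791 ≈ -20892.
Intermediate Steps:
L = 19796411/8416791 (L = 10633/(-3311 + 7928) + 268*(1/5469) = 10633/4617 + 268/5469 = 19796411/8416791 ≈ 2.3520)
-20894 + L = -20894 + 19796411/8416791 = -175840634743/8416791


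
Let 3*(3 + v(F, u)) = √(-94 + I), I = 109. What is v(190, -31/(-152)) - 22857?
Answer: -22860 + √15/3 ≈ -22859.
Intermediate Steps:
v(F, u) = -3 + √15/3 (v(F, u) = -3 + √(-94 + 109)/3 = -3 + √15/3)
v(190, -31/(-152)) - 22857 = (-3 + √15/3) - 22857 = -22860 + √15/3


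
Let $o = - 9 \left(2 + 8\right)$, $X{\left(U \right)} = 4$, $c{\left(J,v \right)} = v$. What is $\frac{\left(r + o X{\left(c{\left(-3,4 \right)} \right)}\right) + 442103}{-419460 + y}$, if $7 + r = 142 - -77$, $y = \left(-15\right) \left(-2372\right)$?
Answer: $- \frac{88391}{76776} \approx -1.1513$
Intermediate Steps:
$y = 35580$
$r = 212$ ($r = -7 + \left(142 - -77\right) = -7 + \left(142 + 77\right) = -7 + 219 = 212$)
$o = -90$ ($o = \left(-9\right) 10 = -90$)
$\frac{\left(r + o X{\left(c{\left(-3,4 \right)} \right)}\right) + 442103}{-419460 + y} = \frac{\left(212 - 360\right) + 442103}{-419460 + 35580} = \frac{\left(212 - 360\right) + 442103}{-383880} = \left(-148 + 442103\right) \left(- \frac{1}{383880}\right) = 441955 \left(- \frac{1}{383880}\right) = - \frac{88391}{76776}$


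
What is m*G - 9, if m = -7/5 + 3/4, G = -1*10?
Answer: -5/2 ≈ -2.5000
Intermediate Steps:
G = -10
m = -13/20 (m = -7*⅕ + 3*(¼) = -7/5 + ¾ = -13/20 ≈ -0.65000)
m*G - 9 = -13/20*(-10) - 9 = 13/2 - 9 = -5/2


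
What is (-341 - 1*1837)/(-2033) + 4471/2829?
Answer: 15251105/5751357 ≈ 2.6517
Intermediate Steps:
(-341 - 1*1837)/(-2033) + 4471/2829 = (-341 - 1837)*(-1/2033) + 4471*(1/2829) = -2178*(-1/2033) + 4471/2829 = 2178/2033 + 4471/2829 = 15251105/5751357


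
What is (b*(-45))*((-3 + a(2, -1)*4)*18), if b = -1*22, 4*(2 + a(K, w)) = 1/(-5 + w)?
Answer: -198990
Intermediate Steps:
a(K, w) = -2 + 1/(4*(-5 + w))
b = -22
(b*(-45))*((-3 + a(2, -1)*4)*18) = (-22*(-45))*((-3 + ((41 - 8*(-1))/(4*(-5 - 1)))*4)*18) = 990*((-3 + ((1/4)*(41 + 8)/(-6))*4)*18) = 990*((-3 + ((1/4)*(-1/6)*49)*4)*18) = 990*((-3 - 49/24*4)*18) = 990*((-3 - 49/6)*18) = 990*(-67/6*18) = 990*(-201) = -198990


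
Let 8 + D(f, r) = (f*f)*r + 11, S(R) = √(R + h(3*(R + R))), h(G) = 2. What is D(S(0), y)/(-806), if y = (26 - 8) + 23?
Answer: -85/806 ≈ -0.10546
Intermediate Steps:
y = 41 (y = 18 + 23 = 41)
S(R) = √(2 + R) (S(R) = √(R + 2) = √(2 + R))
D(f, r) = 3 + r*f² (D(f, r) = -8 + ((f*f)*r + 11) = -8 + (f²*r + 11) = -8 + (r*f² + 11) = -8 + (11 + r*f²) = 3 + r*f²)
D(S(0), y)/(-806) = (3 + 41*(√(2 + 0))²)/(-806) = (3 + 41*(√2)²)*(-1/806) = (3 + 41*2)*(-1/806) = (3 + 82)*(-1/806) = 85*(-1/806) = -85/806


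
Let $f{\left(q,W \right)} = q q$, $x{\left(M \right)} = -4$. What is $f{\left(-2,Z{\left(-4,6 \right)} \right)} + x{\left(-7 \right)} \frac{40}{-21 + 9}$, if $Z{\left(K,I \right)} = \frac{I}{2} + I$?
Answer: $\frac{52}{3} \approx 17.333$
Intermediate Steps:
$Z{\left(K,I \right)} = \frac{3 I}{2}$ ($Z{\left(K,I \right)} = \frac{I}{2} + I = \frac{3 I}{2}$)
$f{\left(q,W \right)} = q^{2}$
$f{\left(-2,Z{\left(-4,6 \right)} \right)} + x{\left(-7 \right)} \frac{40}{-21 + 9} = \left(-2\right)^{2} - 4 \frac{40}{-21 + 9} = 4 - 4 \frac{40}{-12} = 4 - 4 \cdot 40 \left(- \frac{1}{12}\right) = 4 - - \frac{40}{3} = 4 + \frac{40}{3} = \frac{52}{3}$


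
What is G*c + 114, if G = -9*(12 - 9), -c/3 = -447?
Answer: -36093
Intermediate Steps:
c = 1341 (c = -3*(-447) = 1341)
G = -27 (G = -9*3 = -27)
G*c + 114 = -27*1341 + 114 = -36207 + 114 = -36093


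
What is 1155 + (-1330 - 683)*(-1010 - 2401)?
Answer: 6867498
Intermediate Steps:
1155 + (-1330 - 683)*(-1010 - 2401) = 1155 - 2013*(-3411) = 1155 + 6866343 = 6867498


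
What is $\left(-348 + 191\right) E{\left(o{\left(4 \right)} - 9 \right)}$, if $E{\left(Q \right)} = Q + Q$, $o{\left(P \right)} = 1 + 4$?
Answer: $1256$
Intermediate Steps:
$o{\left(P \right)} = 5$
$E{\left(Q \right)} = 2 Q$
$\left(-348 + 191\right) E{\left(o{\left(4 \right)} - 9 \right)} = \left(-348 + 191\right) 2 \left(5 - 9\right) = - 157 \cdot 2 \left(-4\right) = \left(-157\right) \left(-8\right) = 1256$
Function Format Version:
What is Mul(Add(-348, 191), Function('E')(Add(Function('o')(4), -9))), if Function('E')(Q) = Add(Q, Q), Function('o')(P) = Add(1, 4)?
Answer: 1256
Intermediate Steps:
Function('o')(P) = 5
Function('E')(Q) = Mul(2, Q)
Mul(Add(-348, 191), Function('E')(Add(Function('o')(4), -9))) = Mul(Add(-348, 191), Mul(2, Add(5, -9))) = Mul(-157, Mul(2, -4)) = Mul(-157, -8) = 1256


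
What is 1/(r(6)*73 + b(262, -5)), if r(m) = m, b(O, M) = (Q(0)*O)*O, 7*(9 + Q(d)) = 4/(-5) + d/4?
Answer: -35/21882106 ≈ -1.5995e-6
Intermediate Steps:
Q(d) = -319/35 + d/28 (Q(d) = -9 + (4/(-5) + d/4)/7 = -9 + (4*(-⅕) + d*(¼))/7 = -9 + (-⅘ + d/4)/7 = -9 + (-4/35 + d/28) = -319/35 + d/28)
b(O, M) = -319*O²/35 (b(O, M) = ((-319/35 + (1/28)*0)*O)*O = ((-319/35 + 0)*O)*O = (-319*O/35)*O = -319*O²/35)
1/(r(6)*73 + b(262, -5)) = 1/(6*73 - 319/35*262²) = 1/(438 - 319/35*68644) = 1/(438 - 21897436/35) = 1/(-21882106/35) = -35/21882106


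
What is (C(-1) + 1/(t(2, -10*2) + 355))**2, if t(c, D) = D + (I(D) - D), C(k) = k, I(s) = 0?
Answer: 125316/126025 ≈ 0.99437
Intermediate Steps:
t(c, D) = 0 (t(c, D) = D + (0 - D) = D - D = 0)
(C(-1) + 1/(t(2, -10*2) + 355))**2 = (-1 + 1/(0 + 355))**2 = (-1 + 1/355)**2 = (-354/355)**2 = 125316/126025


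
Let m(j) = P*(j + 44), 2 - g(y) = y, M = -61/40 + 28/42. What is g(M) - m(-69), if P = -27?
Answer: -80657/120 ≈ -672.14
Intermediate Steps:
M = -103/120 (M = -61*1/40 + 28*(1/42) = -61/40 + ⅔ = -103/120 ≈ -0.85833)
g(y) = 2 - y
m(j) = -1188 - 27*j (m(j) = -27*(j + 44) = -27*(44 + j) = -1188 - 27*j)
g(M) - m(-69) = (2 - 1*(-103/120)) - (-1188 - 27*(-69)) = (2 + 103/120) - (-1188 + 1863) = 343/120 - 1*675 = 343/120 - 675 = -80657/120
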